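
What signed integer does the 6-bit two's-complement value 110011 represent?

-13

MSB is 1, so the value is negative.
Invert: 001100. Add 1: 001101 = 13. So the value is −13.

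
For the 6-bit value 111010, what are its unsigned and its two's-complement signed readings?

unsigned = 58, signed = -6

Unsigned: 111010 = 58.
Signed: MSB=1 → 58 − 64 = -6.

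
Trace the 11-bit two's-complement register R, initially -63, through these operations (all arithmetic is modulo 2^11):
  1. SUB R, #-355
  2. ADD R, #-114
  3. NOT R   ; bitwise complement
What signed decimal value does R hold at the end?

Start: R = -63 = 11111000001.
R = -63 − (-355) = 292 = 00100100100
R = 292 + (-114) = 178 = 00010110010
R = NOT 00010110010 = 11101001101 = -179

-179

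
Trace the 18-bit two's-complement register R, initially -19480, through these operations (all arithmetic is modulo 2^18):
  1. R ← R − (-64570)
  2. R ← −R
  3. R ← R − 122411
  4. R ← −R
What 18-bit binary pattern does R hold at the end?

Start: R = -19480 = 111011001111101000.
R = -19480 − (-64570) = 45090 = 001011000000100010
R = −(45090) = -45090 = 110100111111011110
R = -45090 − 122411 = -167501; wraps to 94643 = 010111000110110011
R = −(94643) = -94643 = 101000111001001101

101000111001001101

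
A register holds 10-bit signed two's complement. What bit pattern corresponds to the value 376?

376 is non-negative, so write it directly in 10 bits: 0101111000.

0101111000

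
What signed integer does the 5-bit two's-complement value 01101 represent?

MSB is 0, so the value is non-negative: 01101 = 13.

13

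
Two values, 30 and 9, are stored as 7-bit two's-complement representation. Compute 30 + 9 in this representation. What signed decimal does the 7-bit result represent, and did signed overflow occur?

39; no overflow

30 → 0011110
9 → 0001001
  0011110
+ 0001001
= 0100111
Result 0100111: MSB = 0 → value 39.
Both addends are non-negative and so is the stored result: no signed overflow.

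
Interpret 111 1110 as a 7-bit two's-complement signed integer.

-2

MSB is 1, so the value is negative.
Unsigned reading: 126. Subtract 2^7 = 128: 126 − 128 = -2.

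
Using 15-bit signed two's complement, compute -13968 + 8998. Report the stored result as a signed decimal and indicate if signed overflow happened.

-13968 → 100100101110000
8998 → 010001100100110
  100100101110000
+ 010001100100110
= 110110010010110
Result 110110010010110: MSB = 1 → 27798 − 32768 = -4970.
Addends have opposite signs, so signed overflow cannot occur.

-4970; no overflow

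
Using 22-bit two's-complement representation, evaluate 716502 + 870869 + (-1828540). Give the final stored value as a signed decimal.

-241169

716502 + 870869 = 1587371 (0110000011100010101011)
1587371 + (-1828540) = -241169 (1111000101000111101111)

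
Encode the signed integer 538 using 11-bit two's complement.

538 is non-negative, so write it directly in 11 bits: 01000011010.

01000011010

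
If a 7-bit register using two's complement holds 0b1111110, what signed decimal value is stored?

MSB is 1, so the value is negative.
Unsigned reading: 126. Subtract 2^7 = 128: 126 − 128 = -2.

-2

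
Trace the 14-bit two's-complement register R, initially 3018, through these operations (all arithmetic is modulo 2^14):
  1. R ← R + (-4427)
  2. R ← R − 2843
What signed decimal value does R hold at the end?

Start: R = 3018 = 00101111001010.
R = 3018 + (-4427) = -1409 = 11101001111111
R = -1409 − 2843 = -4252 = 10111101100100

-4252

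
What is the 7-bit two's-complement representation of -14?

|-14| = 14 = 0001110 in 7 bits.
Invert the bits: 1110001. Add 1: 1110010.
Check: 1110010 reads as 114 − 128 = -14.

1110010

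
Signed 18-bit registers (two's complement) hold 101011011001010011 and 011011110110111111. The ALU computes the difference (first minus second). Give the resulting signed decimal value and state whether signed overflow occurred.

101011011001010011 = -84397 (signed)
011011110110111111 = 114111 (signed)
Subtract via negate-and-add: invert 011011110110111111 + 1 = 100100001001000001 (i.e. -114111).
  101011011001010011
+ 100100001001000001
= 001111100010010100  (discard carry-out 1)
Result 001111100010010100: MSB = 0 → value 63636.
Both addends (after negating the subtrahend) are negative but the stored result is non-negative: signed overflow. The true value -84397 − 114111 = -198508 lies outside [-131072, 131071].

63636; overflow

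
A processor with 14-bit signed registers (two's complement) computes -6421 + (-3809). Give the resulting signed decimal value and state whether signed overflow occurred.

-6421 → 10011011101011
-3809 → 11000100011111
  10011011101011
+ 11000100011111
= 01100000001010  (discard carry-out 1)
Result 01100000001010: MSB = 0 → value 6154.
Both addends are negative but the stored result is non-negative: signed overflow. The true value -6421 + (-3809) = -10230 lies outside [-8192, 8191].

6154; overflow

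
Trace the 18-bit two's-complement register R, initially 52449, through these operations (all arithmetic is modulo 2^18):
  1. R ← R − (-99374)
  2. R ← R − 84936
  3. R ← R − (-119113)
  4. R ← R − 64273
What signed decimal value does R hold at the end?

121727

Start: R = 52449 = 001100110011100001.
R = 52449 − (-99374) = 151823; wraps to -110321 = 100101000100001111
R = -110321 − 84936 = -195257; wraps to 66887 = 010000010101000111
R = 66887 − (-119113) = 186000; wraps to -76144 = 101101011010010000
R = -76144 − 64273 = -140417; wraps to 121727 = 011101101101111111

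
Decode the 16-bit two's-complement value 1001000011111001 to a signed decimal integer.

MSB is 1, so the value is negative.
Invert: 0110111100000110. Add 1: 0110111100000111 = 28423. So the value is −28423.

-28423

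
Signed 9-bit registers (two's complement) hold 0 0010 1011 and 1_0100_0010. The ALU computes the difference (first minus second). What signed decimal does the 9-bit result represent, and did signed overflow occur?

0 0010 1011 → 000101011 = 43 (signed)
1_0100_0010 → 101000010 = -190 (signed)
Subtract via negate-and-add: invert 101000010 + 1 = 010111110 (i.e. 190).
  000101011
+ 010111110
= 011101001
Result 011101001: MSB = 0 → value 233.
Both addends (after negating the subtrahend) are non-negative and so is the stored result: no signed overflow.

233; no overflow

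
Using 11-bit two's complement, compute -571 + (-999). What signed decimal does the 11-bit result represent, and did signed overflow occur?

478; overflow

-571 → 10111000101
-999 → 10000011001
  10111000101
+ 10000011001
= 00111011110  (discard carry-out 1)
Result 00111011110: MSB = 0 → value 478.
Both addends are negative but the stored result is non-negative: signed overflow. The true value -571 + (-999) = -1570 lies outside [-1024, 1023].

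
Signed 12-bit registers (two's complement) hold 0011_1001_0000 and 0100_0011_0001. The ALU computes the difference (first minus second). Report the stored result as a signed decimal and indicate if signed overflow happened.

0011_1001_0000 → 001110010000 = 912 (signed)
0100_0011_0001 → 010000110001 = 1073 (signed)
Subtract via negate-and-add: invert 010000110001 + 1 = 101111001111 (i.e. -1073).
  001110010000
+ 101111001111
= 111101011111
Result 111101011111: MSB = 1 → 3935 − 4096 = -161.
Addends (after negating the subtrahend) have opposite signs, so signed overflow cannot occur.

-161; no overflow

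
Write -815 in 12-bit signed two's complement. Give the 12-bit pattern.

|-815| = 815 = 001100101111 in 12 bits.
Invert the bits: 110011010000. Add 1: 110011010001.
Check: 110011010001 reads as 3281 − 4096 = -815.

110011010001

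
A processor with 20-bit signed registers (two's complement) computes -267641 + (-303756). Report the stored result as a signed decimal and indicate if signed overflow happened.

477179; overflow

-267641 → 10111110101010000111
-303756 → 10110101110101110100
  10111110101010000111
+ 10110101110101110100
= 01110100011111111011  (discard carry-out 1)
Result 01110100011111111011: MSB = 0 → value 477179.
Both addends are negative but the stored result is non-negative: signed overflow. The true value -267641 + (-303756) = -571397 lies outside [-524288, 524287].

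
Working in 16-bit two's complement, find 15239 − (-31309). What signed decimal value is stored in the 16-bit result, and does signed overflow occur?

15239 → 0011101110000111
-31309 → 1000010110110011
Subtract via negate-and-add: invert 1000010110110011 + 1 = 0111101001001101 (i.e. 31309).
  0011101110000111
+ 0111101001001101
= 1011010111010100
Result 1011010111010100: MSB = 1 → 46548 − 65536 = -18988.
Both addends (after negating the subtrahend) are non-negative but the stored result is negative: signed overflow. The true value 15239 − (-31309) = 46548 lies outside [-32768, 32767].

-18988; overflow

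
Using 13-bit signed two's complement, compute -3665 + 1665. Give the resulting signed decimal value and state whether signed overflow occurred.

-2000; no overflow

-3665 → 1000110101111
1665 → 0011010000001
  1000110101111
+ 0011010000001
= 1100000110000
Result 1100000110000: MSB = 1 → 6192 − 8192 = -2000.
Addends have opposite signs, so signed overflow cannot occur.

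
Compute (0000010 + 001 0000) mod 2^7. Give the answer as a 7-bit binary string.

  0000010
+ 0010000
= 0010010

0010010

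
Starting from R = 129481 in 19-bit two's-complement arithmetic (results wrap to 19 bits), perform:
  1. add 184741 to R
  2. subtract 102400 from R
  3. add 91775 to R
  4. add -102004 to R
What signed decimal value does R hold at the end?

Start: R = 129481 = 0011111100111001001.
R = 129481 + 184741 = 314222; wraps to -210066 = 1001100101101101110
R = -210066 − 102400 = -312466; wraps to 211822 = 0110011101101101110
R = 211822 + 91775 = 303597; wraps to -220691 = 1001010000111101101
R = -220691 + (-102004) = -322695; wraps to 201593 = 0110001001101111001

201593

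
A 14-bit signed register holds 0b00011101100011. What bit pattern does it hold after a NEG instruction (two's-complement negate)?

11100010011101

Invert: 11100010011100. Add 1: 11100010011101.
Check: 00011101100011 = 1891, 11100010011101 = -1891.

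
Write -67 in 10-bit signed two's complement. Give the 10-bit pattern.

|-67| = 67 = 0001000011 in 10 bits.
Invert the bits: 1110111100. Add 1: 1110111101.

1110111101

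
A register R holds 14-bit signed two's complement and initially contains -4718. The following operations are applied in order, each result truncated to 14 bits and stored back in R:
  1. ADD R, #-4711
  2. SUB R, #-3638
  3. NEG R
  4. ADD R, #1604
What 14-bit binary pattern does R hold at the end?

01110011100011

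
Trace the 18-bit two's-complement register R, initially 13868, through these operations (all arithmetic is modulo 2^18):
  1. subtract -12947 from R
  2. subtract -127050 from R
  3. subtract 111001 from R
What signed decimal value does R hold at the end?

42864

Start: R = 13868 = 000011011000101100.
R = 13868 − (-12947) = 26815 = 000110100010111111
R = 26815 − (-127050) = 153865; wraps to -108279 = 100101100100001001
R = -108279 − 111001 = -219280; wraps to 42864 = 001010011101110000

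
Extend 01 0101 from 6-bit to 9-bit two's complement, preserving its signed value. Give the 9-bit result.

MSB of 010101 is 0; replicate it into the new high bits.
000|010101 → 000010101 (still 21).

000010101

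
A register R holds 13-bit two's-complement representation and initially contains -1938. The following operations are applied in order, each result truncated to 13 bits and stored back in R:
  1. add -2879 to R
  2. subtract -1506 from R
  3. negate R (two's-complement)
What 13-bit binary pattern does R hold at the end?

Start: R = -1938 = 1100001101110.
R = -1938 + (-2879) = -4817; wraps to 3375 = 0110100101111
R = 3375 − (-1506) = 4881; wraps to -3311 = 1001100010001
R = −(-3311) = 3311 = 0110011101111

0110011101111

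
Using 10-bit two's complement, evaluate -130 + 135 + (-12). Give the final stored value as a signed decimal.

-7

-130 + 135 = 5 (0000000101)
5 + (-12) = -7 (1111111001)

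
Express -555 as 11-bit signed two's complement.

|-555| = 555 = 01000101011 in 11 bits.
Invert the bits: 10111010100. Add 1: 10111010101.
Check: 10111010101 reads as 1493 − 2048 = -555.

10111010101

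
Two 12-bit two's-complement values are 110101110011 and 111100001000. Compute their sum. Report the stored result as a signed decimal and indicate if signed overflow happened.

110101110011 = -653 (signed)
111100001000 = -248 (signed)
  110101110011
+ 111100001000
= 110001111011  (discard carry-out 1)
Result 110001111011: MSB = 1 → 3195 − 4096 = -901.
Both addends are negative and so is the stored result: no signed overflow.

-901; no overflow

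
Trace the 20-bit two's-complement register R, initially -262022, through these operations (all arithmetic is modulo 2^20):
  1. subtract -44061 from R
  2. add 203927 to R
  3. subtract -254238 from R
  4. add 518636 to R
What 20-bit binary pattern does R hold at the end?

Start: R = -262022 = 11000000000001111010.
R = -262022 − (-44061) = -217961 = 11001010110010010111
R = -217961 + 203927 = -14034 = 11111100100100101110
R = -14034 − (-254238) = 240204 = 00111010101001001100
R = 240204 + 518636 = 758840; wraps to -289736 = 10111001010000111000

10111001010000111000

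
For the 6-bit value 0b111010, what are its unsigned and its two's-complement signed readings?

unsigned = 58, signed = -6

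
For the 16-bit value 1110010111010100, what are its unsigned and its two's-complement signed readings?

unsigned = 58836, signed = -6700

Unsigned: 1110010111010100 = 58836.
Signed: MSB=1 → 58836 − 65536 = -6700.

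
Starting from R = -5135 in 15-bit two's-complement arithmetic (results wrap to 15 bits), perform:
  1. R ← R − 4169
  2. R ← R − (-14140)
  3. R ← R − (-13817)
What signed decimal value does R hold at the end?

-14115

Start: R = -5135 = 110101111110001.
R = -5135 − 4169 = -9304 = 101101110101000
R = -9304 − (-14140) = 4836 = 001001011100100
R = 4836 − (-13817) = 18653; wraps to -14115 = 100100011011101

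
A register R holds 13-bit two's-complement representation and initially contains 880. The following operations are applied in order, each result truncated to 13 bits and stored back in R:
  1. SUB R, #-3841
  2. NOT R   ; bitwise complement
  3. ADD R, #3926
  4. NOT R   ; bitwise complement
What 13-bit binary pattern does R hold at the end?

Start: R = 880 = 0001101110000.
R = 880 − (-3841) = 4721; wraps to -3471 = 1001001110001
R = NOT 1001001110001 = 0110110001110 = 3470
R = 3470 + 3926 = 7396; wraps to -796 = 1110011100100
R = NOT 1110011100100 = 0001100011011 = 795

0001100011011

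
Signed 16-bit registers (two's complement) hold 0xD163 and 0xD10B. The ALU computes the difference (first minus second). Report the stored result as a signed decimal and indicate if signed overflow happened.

0xD163 = 1101000101100011 = -11933 (signed)
0xD10B = 1101000100001011 = -12021 (signed)
Subtract via negate-and-add: invert 1101000100001011 + 1 = 0010111011110101 (i.e. 12021).
  1101000101100011
+ 0010111011110101
= 0000000001011000  (discard carry-out 1)
Result 0000000001011000: MSB = 0 → value 88.
Addends (after negating the subtrahend) have opposite signs, so signed overflow cannot occur.

88; no overflow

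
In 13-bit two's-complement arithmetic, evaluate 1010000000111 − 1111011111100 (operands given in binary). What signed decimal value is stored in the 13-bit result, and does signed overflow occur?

-2805; no overflow

1010000000111 = -3065 (signed)
1111011111100 = -260 (signed)
Subtract via negate-and-add: invert 1111011111100 + 1 = 0000100000100 (i.e. 260).
  1010000000111
+ 0000100000100
= 1010100001011
Result 1010100001011: MSB = 1 → 5387 − 8192 = -2805.
Addends (after negating the subtrahend) have opposite signs, so signed overflow cannot occur.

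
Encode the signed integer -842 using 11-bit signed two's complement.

|-842| = 842 = 01101001010 in 11 bits.
Invert the bits: 10010110101. Add 1: 10010110110.

10010110110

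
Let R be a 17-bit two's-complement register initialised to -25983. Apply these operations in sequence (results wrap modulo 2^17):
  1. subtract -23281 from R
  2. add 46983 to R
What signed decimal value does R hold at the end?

Start: R = -25983 = 11001101010000001.
R = -25983 − (-23281) = -2702 = 11111010101110010
R = -2702 + 46983 = 44281 = 01010110011111001

44281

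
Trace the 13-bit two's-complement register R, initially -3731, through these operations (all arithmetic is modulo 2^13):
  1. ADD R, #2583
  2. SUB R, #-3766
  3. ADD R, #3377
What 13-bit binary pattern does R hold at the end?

1011101101011

Start: R = -3731 = 1000101101101.
R = -3731 + 2583 = -1148 = 1101110000100
R = -1148 − (-3766) = 2618 = 0101000111010
R = 2618 + 3377 = 5995; wraps to -2197 = 1011101101011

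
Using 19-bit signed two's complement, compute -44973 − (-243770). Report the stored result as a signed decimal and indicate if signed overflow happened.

-44973 → 1110101000001010011
-243770 → 1000100011111000110
Subtract via negate-and-add: invert 1000100011111000110 + 1 = 0111011100000111010 (i.e. 243770).
  1110101000001010011
+ 0111011100000111010
= 0110000100010001101  (discard carry-out 1)
Result 0110000100010001101: MSB = 0 → value 198797.
Addends (after negating the subtrahend) have opposite signs, so signed overflow cannot occur.

198797; no overflow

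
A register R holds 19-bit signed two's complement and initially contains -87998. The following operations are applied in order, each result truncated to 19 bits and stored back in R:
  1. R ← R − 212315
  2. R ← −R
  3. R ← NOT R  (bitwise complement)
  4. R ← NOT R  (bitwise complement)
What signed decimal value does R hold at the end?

-223975

Start: R = -87998 = 1101010100001000010.
R = -87998 − 212315 = -300313; wraps to 223975 = 0110110101011100111
R = −(223975) = -223975 = 1001001010100011001
R = NOT 1001001010100011001 = 0110110101011100110 = 223974
R = NOT 0110110101011100110 = 1001001010100011001 = -223975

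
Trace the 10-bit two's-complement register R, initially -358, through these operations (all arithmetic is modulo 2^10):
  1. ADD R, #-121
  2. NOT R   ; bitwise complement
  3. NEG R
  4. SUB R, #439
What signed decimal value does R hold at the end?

107

Start: R = -358 = 1010011010.
R = -358 + (-121) = -479 = 1000100001
R = NOT 1000100001 = 0111011110 = 478
R = −(478) = -478 = 1000100010
R = -478 − 439 = -917; wraps to 107 = 0001101011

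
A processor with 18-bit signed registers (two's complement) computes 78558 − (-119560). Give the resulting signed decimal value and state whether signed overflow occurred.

-64026; overflow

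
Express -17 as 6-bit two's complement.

|-17| = 17 = 010001 in 6 bits.
Invert the bits: 101110. Add 1: 101111.

101111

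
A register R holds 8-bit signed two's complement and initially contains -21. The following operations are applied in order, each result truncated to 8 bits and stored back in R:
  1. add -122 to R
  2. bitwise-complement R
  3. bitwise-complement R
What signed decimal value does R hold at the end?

Start: R = -21 = 11101011.
R = -21 + (-122) = -143; wraps to 113 = 01110001
R = NOT 01110001 = 10001110 = -114
R = NOT 10001110 = 01110001 = 113

113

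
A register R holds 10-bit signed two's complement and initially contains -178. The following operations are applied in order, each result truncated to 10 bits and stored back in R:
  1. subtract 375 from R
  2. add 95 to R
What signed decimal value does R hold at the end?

Start: R = -178 = 1101001110.
R = -178 − 375 = -553; wraps to 471 = 0111010111
R = 471 + 95 = 566; wraps to -458 = 1000110110

-458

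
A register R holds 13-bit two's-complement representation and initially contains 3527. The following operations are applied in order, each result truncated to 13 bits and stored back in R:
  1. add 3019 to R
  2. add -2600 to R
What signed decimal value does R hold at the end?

Start: R = 3527 = 0110111000111.
R = 3527 + 3019 = 6546; wraps to -1646 = 1100110010010
R = -1646 + (-2600) = -4246; wraps to 3946 = 0111101101010

3946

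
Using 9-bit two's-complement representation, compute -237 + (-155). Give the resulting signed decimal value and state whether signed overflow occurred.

120; overflow

-237 → 100010011
-155 → 101100101
  100010011
+ 101100101
= 001111000  (discard carry-out 1)
Result 001111000: MSB = 0 → value 120.
Both addends are negative but the stored result is non-negative: signed overflow. The true value -237 + (-155) = -392 lies outside [-256, 255].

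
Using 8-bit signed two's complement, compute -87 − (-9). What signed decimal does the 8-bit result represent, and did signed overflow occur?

-78; no overflow

-87 → 10101001
-9 → 11110111
Subtract via negate-and-add: invert 11110111 + 1 = 00001001 (i.e. 9).
  10101001
+ 00001001
= 10110010
Result 10110010: MSB = 1 → 178 − 256 = -78.
Addends (after negating the subtrahend) have opposite signs, so signed overflow cannot occur.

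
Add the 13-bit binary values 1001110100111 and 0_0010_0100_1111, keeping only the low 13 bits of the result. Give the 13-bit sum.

  1001110100111
+ 0001001001111
= 1010111110110

1010111110110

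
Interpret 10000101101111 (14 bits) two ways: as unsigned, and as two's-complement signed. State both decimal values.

unsigned = 8559, signed = -7825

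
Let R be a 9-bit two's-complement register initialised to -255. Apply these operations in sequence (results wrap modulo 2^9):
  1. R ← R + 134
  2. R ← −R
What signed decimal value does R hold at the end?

121

Start: R = -255 = 100000001.
R = -255 + 134 = -121 = 110000111
R = −(-121) = 121 = 001111001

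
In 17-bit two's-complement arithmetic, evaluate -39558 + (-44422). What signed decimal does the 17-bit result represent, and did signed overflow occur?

-39558 → 10110010101111010
-44422 → 10101001001111010
  10110010101111010
+ 10101001001111010
= 01011011111110100  (discard carry-out 1)
Result 01011011111110100: MSB = 0 → value 47092.
Both addends are negative but the stored result is non-negative: signed overflow. The true value -39558 + (-44422) = -83980 lies outside [-65536, 65535].

47092; overflow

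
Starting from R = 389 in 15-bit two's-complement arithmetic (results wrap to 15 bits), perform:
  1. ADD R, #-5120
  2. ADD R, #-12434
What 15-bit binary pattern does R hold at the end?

Start: R = 389 = 000000110000101.
R = 389 + (-5120) = -4731 = 110110110000101
R = -4731 + (-12434) = -17165; wraps to 15603 = 011110011110011

011110011110011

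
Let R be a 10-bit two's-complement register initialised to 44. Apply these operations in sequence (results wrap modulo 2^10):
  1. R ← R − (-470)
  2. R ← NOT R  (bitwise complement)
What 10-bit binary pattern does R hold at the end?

Start: R = 44 = 0000101100.
R = 44 − (-470) = 514; wraps to -510 = 1000000010
R = NOT 1000000010 = 0111111101 = 509

0111111101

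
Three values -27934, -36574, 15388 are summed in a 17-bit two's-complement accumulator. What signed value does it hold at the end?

-49120

-27934 + (-36574) = -64508 (10000010000000100)
-64508 + 15388 = -49120 (10100000000100000)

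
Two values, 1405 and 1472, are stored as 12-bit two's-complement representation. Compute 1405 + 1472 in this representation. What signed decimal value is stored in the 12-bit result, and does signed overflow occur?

1405 → 010101111101
1472 → 010111000000
  010101111101
+ 010111000000
= 101100111101
Result 101100111101: MSB = 1 → 2877 − 4096 = -1219.
Both addends are non-negative but the stored result is negative: signed overflow. The true value 1405 + 1472 = 2877 lies outside [-2048, 2047].

-1219; overflow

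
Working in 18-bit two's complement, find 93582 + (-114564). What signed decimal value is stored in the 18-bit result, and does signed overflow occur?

-20982; no overflow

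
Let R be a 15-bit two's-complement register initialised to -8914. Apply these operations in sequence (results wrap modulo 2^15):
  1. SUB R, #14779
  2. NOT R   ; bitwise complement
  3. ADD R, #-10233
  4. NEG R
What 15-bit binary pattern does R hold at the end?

100101101101101

Start: R = -8914 = 101110100101110.
R = -8914 − 14779 = -23693; wraps to 9075 = 010001101110011
R = NOT 010001101110011 = 101110010001100 = -9076
R = -9076 + (-10233) = -19309; wraps to 13459 = 011010010010011
R = −(13459) = -13459 = 100101101101101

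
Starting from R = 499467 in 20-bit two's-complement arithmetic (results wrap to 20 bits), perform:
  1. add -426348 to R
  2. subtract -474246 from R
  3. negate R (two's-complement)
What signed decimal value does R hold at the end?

501211

Start: R = 499467 = 01111001111100001011.
R = 499467 + (-426348) = 73119 = 00010001110110011111
R = 73119 − (-474246) = 547365; wraps to -501211 = 10000101101000100101
R = −(-501211) = 501211 = 01111010010111011011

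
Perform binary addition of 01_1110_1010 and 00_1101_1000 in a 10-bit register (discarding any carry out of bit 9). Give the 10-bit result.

1011000010

  0111101010
+ 0011011000
= 1011000010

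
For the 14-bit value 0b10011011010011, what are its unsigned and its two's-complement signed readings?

unsigned = 9939, signed = -6445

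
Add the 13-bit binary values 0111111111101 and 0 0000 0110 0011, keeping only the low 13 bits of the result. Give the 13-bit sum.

1000001100000

  0111111111101
+ 0000001100011
= 1000001100000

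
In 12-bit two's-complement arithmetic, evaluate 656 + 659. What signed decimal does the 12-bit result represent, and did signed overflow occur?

656 → 001010010000
659 → 001010010011
  001010010000
+ 001010010011
= 010100100011
Result 010100100011: MSB = 0 → value 1315.
Both addends are non-negative and so is the stored result: no signed overflow.

1315; no overflow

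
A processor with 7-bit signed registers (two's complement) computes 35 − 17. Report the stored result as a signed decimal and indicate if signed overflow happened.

18; no overflow

35 → 0100011
17 → 0010001
Subtract via negate-and-add: invert 0010001 + 1 = 1101111 (i.e. -17).
  0100011
+ 1101111
= 0010010  (discard carry-out 1)
Result 0010010: MSB = 0 → value 18.
Addends (after negating the subtrahend) have opposite signs, so signed overflow cannot occur.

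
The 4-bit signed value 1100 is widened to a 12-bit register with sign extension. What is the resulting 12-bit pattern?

MSB of 1100 is 1; replicate it into the new high bits.
11111111|1100 → 111111111100 (still -4).

111111111100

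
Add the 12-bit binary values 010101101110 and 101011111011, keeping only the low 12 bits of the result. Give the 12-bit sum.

  010101101110
+ 101011111011
= 000001101001  (discard carry-out 1)

000001101001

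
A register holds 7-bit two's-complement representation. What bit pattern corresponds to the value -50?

|-50| = 50 = 0110010 in 7 bits.
Invert the bits: 1001101. Add 1: 1001110.
Check: 1001110 reads as 78 − 128 = -50.

1001110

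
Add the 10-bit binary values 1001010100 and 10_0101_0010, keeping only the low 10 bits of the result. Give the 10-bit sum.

  1001010100
+ 1001010010
= 0010100110  (discard carry-out 1)

0010100110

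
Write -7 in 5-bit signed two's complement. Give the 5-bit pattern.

|-7| = 7 = 00111 in 5 bits.
Invert the bits: 11000. Add 1: 11001.

11001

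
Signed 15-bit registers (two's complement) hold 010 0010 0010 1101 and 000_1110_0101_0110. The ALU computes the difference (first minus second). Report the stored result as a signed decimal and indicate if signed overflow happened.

5079; no overflow

010 0010 0010 1101 → 010001000101101 = 8749 (signed)
000_1110_0101_0110 → 000111001010110 = 3670 (signed)
Subtract via negate-and-add: invert 000111001010110 + 1 = 111000110101010 (i.e. -3670).
  010001000101101
+ 111000110101010
= 001001111010111  (discard carry-out 1)
Result 001001111010111: MSB = 0 → value 5079.
Addends (after negating the subtrahend) have opposite signs, so signed overflow cannot occur.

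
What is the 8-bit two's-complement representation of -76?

10110100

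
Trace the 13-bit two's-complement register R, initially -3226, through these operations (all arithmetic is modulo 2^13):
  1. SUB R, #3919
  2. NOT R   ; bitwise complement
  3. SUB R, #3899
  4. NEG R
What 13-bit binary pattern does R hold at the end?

1001101010011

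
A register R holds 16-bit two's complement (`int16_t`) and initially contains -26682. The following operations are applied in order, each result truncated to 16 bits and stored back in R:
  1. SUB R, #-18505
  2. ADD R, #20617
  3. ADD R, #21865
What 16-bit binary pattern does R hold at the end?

1000011000000001

Start: R = -26682 = 1001011111000110.
R = -26682 − (-18505) = -8177 = 1110000000001111
R = -8177 + 20617 = 12440 = 0011000010011000
R = 12440 + 21865 = 34305; wraps to -31231 = 1000011000000001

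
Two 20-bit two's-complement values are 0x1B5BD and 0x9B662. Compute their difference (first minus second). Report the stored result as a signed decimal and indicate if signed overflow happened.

524123; no overflow

0x1B5BD = 00011011010110111101 = 112061 (signed)
0x9B662 = 10011011011001100010 = -412062 (signed)
Subtract via negate-and-add: invert 10011011011001100010 + 1 = 01100100100110011110 (i.e. 412062).
  00011011010110111101
+ 01100100100110011110
= 01111111111101011011
Result 01111111111101011011: MSB = 0 → value 524123.
Both addends (after negating the subtrahend) are non-negative and so is the stored result: no signed overflow.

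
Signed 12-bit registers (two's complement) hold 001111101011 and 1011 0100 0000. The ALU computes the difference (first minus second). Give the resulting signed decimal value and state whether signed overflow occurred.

001111101011 = 1003 (signed)
1011 0100 0000 → 101101000000 = -1216 (signed)
Subtract via negate-and-add: invert 101101000000 + 1 = 010011000000 (i.e. 1216).
  001111101011
+ 010011000000
= 100010101011
Result 100010101011: MSB = 1 → 2219 − 4096 = -1877.
Both addends (after negating the subtrahend) are non-negative but the stored result is negative: signed overflow. The true value 1003 − (-1216) = 2219 lies outside [-2048, 2047].

-1877; overflow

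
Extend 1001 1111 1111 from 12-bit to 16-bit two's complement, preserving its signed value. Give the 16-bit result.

1111100111111111

MSB of 100111111111 is 1; replicate it into the new high bits.
1111|100111111111 → 1111100111111111 (still -1537).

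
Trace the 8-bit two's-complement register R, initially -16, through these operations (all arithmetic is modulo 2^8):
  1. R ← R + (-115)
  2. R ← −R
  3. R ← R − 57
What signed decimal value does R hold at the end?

74

Start: R = -16 = 11110000.
R = -16 + (-115) = -131; wraps to 125 = 01111101
R = −(125) = -125 = 10000011
R = -125 − 57 = -182; wraps to 74 = 01001010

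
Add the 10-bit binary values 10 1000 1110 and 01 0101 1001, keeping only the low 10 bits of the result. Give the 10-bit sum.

  1010001110
+ 0101011001
= 1111100111

1111100111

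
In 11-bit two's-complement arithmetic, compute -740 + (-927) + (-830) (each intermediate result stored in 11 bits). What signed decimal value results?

-740 + (-927) = -1667 → wraps to 381 (00101111101)
381 + (-830) = -449 (11000111111)

-449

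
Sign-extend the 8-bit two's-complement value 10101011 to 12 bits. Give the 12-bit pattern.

MSB of 10101011 is 1; replicate it into the new high bits.
1111|10101011 → 111110101011 (still -85).

111110101011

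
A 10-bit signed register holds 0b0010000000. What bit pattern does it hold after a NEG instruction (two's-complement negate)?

Invert: 1101111111. Add 1: 1110000000.

1110000000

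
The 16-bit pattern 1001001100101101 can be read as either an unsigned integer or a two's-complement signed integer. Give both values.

Unsigned: 1001001100101101 = 37677.
Signed: MSB=1 → 37677 − 65536 = -27859.

unsigned = 37677, signed = -27859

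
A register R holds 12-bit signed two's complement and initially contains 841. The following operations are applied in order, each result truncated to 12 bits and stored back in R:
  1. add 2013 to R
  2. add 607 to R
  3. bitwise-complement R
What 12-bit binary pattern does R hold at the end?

001001111010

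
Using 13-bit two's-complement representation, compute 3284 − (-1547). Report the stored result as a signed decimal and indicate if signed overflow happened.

-3361; overflow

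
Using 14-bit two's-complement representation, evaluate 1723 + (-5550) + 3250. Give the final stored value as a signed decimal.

-577

1723 + (-5550) = -3827 (11000100001101)
-3827 + 3250 = -577 (11110110111111)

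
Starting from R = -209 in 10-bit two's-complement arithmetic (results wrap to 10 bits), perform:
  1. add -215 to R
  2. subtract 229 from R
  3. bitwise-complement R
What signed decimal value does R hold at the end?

Start: R = -209 = 1100101111.
R = -209 + (-215) = -424 = 1001011000
R = -424 − 229 = -653; wraps to 371 = 0101110011
R = NOT 0101110011 = 1010001100 = -372

-372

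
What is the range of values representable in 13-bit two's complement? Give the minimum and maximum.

min = -4096, max = 4095

Minimum: −2^12 = -4096.
Maximum: 2^12 − 1 = 4095.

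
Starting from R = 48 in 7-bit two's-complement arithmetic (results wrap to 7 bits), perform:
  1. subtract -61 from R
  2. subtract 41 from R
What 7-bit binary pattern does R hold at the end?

Start: R = 48 = 0110000.
R = 48 − (-61) = 109; wraps to -19 = 1101101
R = -19 − 41 = -60 = 1000100

1000100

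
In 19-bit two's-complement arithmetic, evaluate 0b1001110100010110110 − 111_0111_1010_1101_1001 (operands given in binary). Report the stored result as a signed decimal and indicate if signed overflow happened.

0b1001110100010110110 → 1001110100010110110 = -202570 (signed)
111_0111_1010_1101_1001 → 1110111101011011001 = -34087 (signed)
Subtract via negate-and-add: invert 1110111101011011001 + 1 = 0001000010100100111 (i.e. 34087).
  1001110100010110110
+ 0001000010100100111
= 1010110110111011101
Result 1010110110111011101: MSB = 1 → 355805 − 524288 = -168483.
Addends (after negating the subtrahend) have opposite signs, so signed overflow cannot occur.

-168483; no overflow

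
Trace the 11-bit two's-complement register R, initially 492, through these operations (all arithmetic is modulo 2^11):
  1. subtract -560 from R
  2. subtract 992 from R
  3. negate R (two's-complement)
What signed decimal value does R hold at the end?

-60

Start: R = 492 = 00111101100.
R = 492 − (-560) = 1052; wraps to -996 = 10000011100
R = -996 − 992 = -1988; wraps to 60 = 00000111100
R = −(60) = -60 = 11111000100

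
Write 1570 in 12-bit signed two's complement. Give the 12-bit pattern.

011000100010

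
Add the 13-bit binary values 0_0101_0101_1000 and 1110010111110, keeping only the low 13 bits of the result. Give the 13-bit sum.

  0010101011000
+ 1110010111110
= 0001000010110  (discard carry-out 1)

0001000010110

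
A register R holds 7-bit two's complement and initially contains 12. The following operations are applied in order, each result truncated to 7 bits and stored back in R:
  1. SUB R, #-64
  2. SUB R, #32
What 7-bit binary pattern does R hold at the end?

0101100

Start: R = 12 = 0001100.
R = 12 − (-64) = 76; wraps to -52 = 1001100
R = -52 − 32 = -84; wraps to 44 = 0101100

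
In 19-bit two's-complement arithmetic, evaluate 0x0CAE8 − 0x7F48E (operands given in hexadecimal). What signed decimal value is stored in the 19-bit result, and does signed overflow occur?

54874; no overflow

0x0CAE8 = 0001100101011101000 = 51944 (signed)
0x7F48E = 1111111010010001110 = -2930 (signed)
Subtract via negate-and-add: invert 1111111010010001110 + 1 = 0000000101101110010 (i.e. 2930).
  0001100101011101000
+ 0000000101101110010
= 0001101011001011010
Result 0001101011001011010: MSB = 0 → value 54874.
Both addends (after negating the subtrahend) are non-negative and so is the stored result: no signed overflow.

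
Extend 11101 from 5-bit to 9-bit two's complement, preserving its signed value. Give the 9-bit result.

MSB of 11101 is 1; replicate it into the new high bits.
1111|11101 → 111111101 (still -3).

111111101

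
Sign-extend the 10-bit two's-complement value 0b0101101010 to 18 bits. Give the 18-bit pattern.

000000000101101010

MSB of 0101101010 is 0; replicate it into the new high bits.
00000000|0101101010 → 000000000101101010 (still 362).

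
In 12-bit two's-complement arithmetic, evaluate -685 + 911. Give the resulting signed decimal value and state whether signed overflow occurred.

-685 → 110101010011
911 → 001110001111
  110101010011
+ 001110001111
= 000011100010  (discard carry-out 1)
Result 000011100010: MSB = 0 → value 226.
Addends have opposite signs, so signed overflow cannot occur.

226; no overflow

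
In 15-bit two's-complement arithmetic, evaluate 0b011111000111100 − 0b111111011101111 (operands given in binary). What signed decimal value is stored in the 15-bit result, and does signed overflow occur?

0b011111000111100 → 011111000111100 = 15932 (signed)
0b111111011101111 → 111111011101111 = -273 (signed)
Subtract via negate-and-add: invert 111111011101111 + 1 = 000000100010001 (i.e. 273).
  011111000111100
+ 000000100010001
= 011111101001101
Result 011111101001101: MSB = 0 → value 16205.
Both addends (after negating the subtrahend) are non-negative and so is the stored result: no signed overflow.

16205; no overflow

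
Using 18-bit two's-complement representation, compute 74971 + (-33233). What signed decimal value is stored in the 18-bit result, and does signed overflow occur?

41738; no overflow

74971 → 010010010011011011
-33233 → 110111111000101111
  010010010011011011
+ 110111111000101111
= 001010001100001010  (discard carry-out 1)
Result 001010001100001010: MSB = 0 → value 41738.
Addends have opposite signs, so signed overflow cannot occur.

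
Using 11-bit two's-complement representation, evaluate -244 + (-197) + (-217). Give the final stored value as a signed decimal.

-244 + (-197) = -441 (11001000111)
-441 + (-217) = -658 (10101101110)

-658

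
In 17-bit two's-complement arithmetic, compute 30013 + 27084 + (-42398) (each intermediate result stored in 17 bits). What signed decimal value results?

14699

30013 + 27084 = 57097 (01101111100001001)
57097 + (-42398) = 14699 (00011100101101011)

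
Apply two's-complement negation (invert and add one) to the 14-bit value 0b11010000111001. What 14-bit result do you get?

00101111000111

Invert: 00101111000110. Add 1: 00101111000111.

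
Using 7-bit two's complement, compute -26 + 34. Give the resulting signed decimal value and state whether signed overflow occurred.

8; no overflow

-26 → 1100110
34 → 0100010
  1100110
+ 0100010
= 0001000  (discard carry-out 1)
Result 0001000: MSB = 0 → value 8.
Addends have opposite signs, so signed overflow cannot occur.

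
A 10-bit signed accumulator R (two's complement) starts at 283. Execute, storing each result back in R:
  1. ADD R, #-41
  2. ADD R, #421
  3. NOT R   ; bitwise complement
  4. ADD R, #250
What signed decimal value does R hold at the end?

-414

Start: R = 283 = 0100011011.
R = 283 + (-41) = 242 = 0011110010
R = 242 + 421 = 663; wraps to -361 = 1010010111
R = NOT 1010010111 = 0101101000 = 360
R = 360 + 250 = 610; wraps to -414 = 1001100010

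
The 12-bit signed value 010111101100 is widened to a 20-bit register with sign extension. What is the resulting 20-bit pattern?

00000000010111101100

MSB of 010111101100 is 0; replicate it into the new high bits.
00000000|010111101100 → 00000000010111101100 (still 1516).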